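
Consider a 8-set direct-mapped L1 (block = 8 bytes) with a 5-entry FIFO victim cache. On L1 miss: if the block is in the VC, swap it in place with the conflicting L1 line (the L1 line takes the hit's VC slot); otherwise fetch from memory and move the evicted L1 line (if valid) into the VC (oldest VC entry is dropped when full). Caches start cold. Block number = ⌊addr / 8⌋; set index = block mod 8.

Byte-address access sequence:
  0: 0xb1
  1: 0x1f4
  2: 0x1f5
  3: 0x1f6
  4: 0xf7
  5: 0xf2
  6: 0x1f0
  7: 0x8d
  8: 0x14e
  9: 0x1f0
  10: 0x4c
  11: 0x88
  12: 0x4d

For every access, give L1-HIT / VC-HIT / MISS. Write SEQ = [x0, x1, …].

0: 0xb1 (blk 22, set 6) → MISS  vc=[]
1: 0x1f4 (blk 62, set 6) → MISS  vc=[22]
2: 0x1f5 (blk 62, set 6) → L1-HIT  vc=[22]
3: 0x1f6 (blk 62, set 6) → L1-HIT  vc=[22]
4: 0xf7 (blk 30, set 6) → MISS  vc=[22, 62]
5: 0xf2 (blk 30, set 6) → L1-HIT  vc=[22, 62]
6: 0x1f0 (blk 62, set 6) → VC-HIT  vc=[22, 30]
7: 0x8d (blk 17, set 1) → MISS  vc=[22, 30]
8: 0x14e (blk 41, set 1) → MISS  vc=[22, 30, 17]
9: 0x1f0 (blk 62, set 6) → L1-HIT  vc=[22, 30, 17]
10: 0x4c (blk 9, set 1) → MISS  vc=[22, 30, 17, 41]
11: 0x88 (blk 17, set 1) → VC-HIT  vc=[22, 30, 9, 41]
12: 0x4d (blk 9, set 1) → VC-HIT  vc=[22, 30, 17, 41]

SEQ = [MISS, MISS, L1-HIT, L1-HIT, MISS, L1-HIT, VC-HIT, MISS, MISS, L1-HIT, MISS, VC-HIT, VC-HIT]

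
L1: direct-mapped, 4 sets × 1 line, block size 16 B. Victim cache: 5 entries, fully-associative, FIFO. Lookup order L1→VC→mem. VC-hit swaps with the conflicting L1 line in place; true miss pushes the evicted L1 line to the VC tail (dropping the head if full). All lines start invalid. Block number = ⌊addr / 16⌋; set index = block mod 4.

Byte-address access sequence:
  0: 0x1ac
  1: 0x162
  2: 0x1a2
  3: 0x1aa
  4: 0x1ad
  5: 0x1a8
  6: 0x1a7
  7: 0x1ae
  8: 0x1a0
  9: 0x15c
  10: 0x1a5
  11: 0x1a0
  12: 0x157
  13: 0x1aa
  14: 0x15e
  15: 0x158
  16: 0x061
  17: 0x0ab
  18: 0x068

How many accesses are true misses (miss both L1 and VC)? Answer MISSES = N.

  [0] addr=0x1ac blk=26 s=2: MISS | VC []
  [1] addr=0x162 blk=22 s=2: MISS | VC [26]
  [2] addr=0x1a2 blk=26 s=2: VC-HIT | VC [22]
  [3] addr=0x1aa blk=26 s=2: L1-HIT | VC [22]
  [4] addr=0x1ad blk=26 s=2: L1-HIT | VC [22]
  [5] addr=0x1a8 blk=26 s=2: L1-HIT | VC [22]
  [6] addr=0x1a7 blk=26 s=2: L1-HIT | VC [22]
  [7] addr=0x1ae blk=26 s=2: L1-HIT | VC [22]
  [8] addr=0x1a0 blk=26 s=2: L1-HIT | VC [22]
  [9] addr=0x15c blk=21 s=1: MISS | VC [22]
  [10] addr=0x1a5 blk=26 s=2: L1-HIT | VC [22]
  [11] addr=0x1a0 blk=26 s=2: L1-HIT | VC [22]
  [12] addr=0x157 blk=21 s=1: L1-HIT | VC [22]
  [13] addr=0x1aa blk=26 s=2: L1-HIT | VC [22]
  [14] addr=0x15e blk=21 s=1: L1-HIT | VC [22]
  [15] addr=0x158 blk=21 s=1: L1-HIT | VC [22]
  [16] addr=0x61 blk=6 s=2: MISS | VC [22, 26]
  [17] addr=0xab blk=10 s=2: MISS | VC [22, 26, 6]
  [18] addr=0x68 blk=6 s=2: VC-HIT | VC [22, 26, 10]

MISSES = 5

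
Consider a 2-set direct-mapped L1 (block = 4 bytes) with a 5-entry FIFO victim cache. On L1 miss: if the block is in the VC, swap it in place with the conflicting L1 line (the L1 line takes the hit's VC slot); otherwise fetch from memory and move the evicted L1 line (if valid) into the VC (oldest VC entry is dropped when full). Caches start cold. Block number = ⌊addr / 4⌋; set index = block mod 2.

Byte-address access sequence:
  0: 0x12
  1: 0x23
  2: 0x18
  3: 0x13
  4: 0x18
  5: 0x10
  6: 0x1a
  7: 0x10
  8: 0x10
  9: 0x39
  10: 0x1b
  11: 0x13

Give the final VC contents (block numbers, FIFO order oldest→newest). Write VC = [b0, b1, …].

VC = [14, 8, 6]

  [0] addr=0x12 blk=4 s=0: MISS | VC []
  [1] addr=0x23 blk=8 s=0: MISS | VC [4]
  [2] addr=0x18 blk=6 s=0: MISS | VC [4, 8]
  [3] addr=0x13 blk=4 s=0: VC-HIT | VC [6, 8]
  [4] addr=0x18 blk=6 s=0: VC-HIT | VC [4, 8]
  [5] addr=0x10 blk=4 s=0: VC-HIT | VC [6, 8]
  [6] addr=0x1a blk=6 s=0: VC-HIT | VC [4, 8]
  [7] addr=0x10 blk=4 s=0: VC-HIT | VC [6, 8]
  [8] addr=0x10 blk=4 s=0: L1-HIT | VC [6, 8]
  [9] addr=0x39 blk=14 s=0: MISS | VC [6, 8, 4]
  [10] addr=0x1b blk=6 s=0: VC-HIT | VC [14, 8, 4]
  [11] addr=0x13 blk=4 s=0: VC-HIT | VC [14, 8, 6]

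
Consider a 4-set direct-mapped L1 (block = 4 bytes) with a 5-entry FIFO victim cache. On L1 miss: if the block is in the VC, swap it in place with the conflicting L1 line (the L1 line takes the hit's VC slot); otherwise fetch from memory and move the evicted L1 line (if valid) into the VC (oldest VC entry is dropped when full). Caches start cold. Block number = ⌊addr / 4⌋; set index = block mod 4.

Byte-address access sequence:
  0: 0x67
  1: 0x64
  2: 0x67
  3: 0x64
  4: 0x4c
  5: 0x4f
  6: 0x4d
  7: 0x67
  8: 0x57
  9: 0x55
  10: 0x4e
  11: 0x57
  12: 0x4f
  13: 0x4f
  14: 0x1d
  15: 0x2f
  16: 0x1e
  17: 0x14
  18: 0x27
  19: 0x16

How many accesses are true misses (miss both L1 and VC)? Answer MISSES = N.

MISSES = 7

#0 0x67→b25/s1 MISS; vc=[]
#1 0x64→b25/s1 L1-HIT; vc=[]
#2 0x67→b25/s1 L1-HIT; vc=[]
#3 0x64→b25/s1 L1-HIT; vc=[]
#4 0x4c→b19/s3 MISS; vc=[]
#5 0x4f→b19/s3 L1-HIT; vc=[]
#6 0x4d→b19/s3 L1-HIT; vc=[]
#7 0x67→b25/s1 L1-HIT; vc=[]
#8 0x57→b21/s1 MISS; vc=[25]
#9 0x55→b21/s1 L1-HIT; vc=[25]
#10 0x4e→b19/s3 L1-HIT; vc=[25]
#11 0x57→b21/s1 L1-HIT; vc=[25]
#12 0x4f→b19/s3 L1-HIT; vc=[25]
#13 0x4f→b19/s3 L1-HIT; vc=[25]
#14 0x1d→b7/s3 MISS; vc=[25,19]
#15 0x2f→b11/s3 MISS; vc=[25,19,7]
#16 0x1e→b7/s3 VC-HIT; vc=[25,19,11]
#17 0x14→b5/s1 MISS; vc=[25,19,11,21]
#18 0x27→b9/s1 MISS; vc=[25,19,11,21,5]
#19 0x16→b5/s1 VC-HIT; vc=[25,19,11,21,9]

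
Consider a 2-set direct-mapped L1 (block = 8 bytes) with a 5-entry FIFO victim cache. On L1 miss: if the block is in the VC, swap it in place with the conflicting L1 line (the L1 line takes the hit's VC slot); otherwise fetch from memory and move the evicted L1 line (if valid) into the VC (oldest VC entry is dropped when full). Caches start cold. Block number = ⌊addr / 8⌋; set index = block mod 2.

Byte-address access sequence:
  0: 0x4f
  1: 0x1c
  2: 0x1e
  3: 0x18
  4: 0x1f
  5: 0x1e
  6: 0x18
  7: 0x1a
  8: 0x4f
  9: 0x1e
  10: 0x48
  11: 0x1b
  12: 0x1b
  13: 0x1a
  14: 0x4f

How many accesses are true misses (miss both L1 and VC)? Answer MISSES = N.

#0 0x4f→b9/s1 MISS; vc=[]
#1 0x1c→b3/s1 MISS; vc=[9]
#2 0x1e→b3/s1 L1-HIT; vc=[9]
#3 0x18→b3/s1 L1-HIT; vc=[9]
#4 0x1f→b3/s1 L1-HIT; vc=[9]
#5 0x1e→b3/s1 L1-HIT; vc=[9]
#6 0x18→b3/s1 L1-HIT; vc=[9]
#7 0x1a→b3/s1 L1-HIT; vc=[9]
#8 0x4f→b9/s1 VC-HIT; vc=[3]
#9 0x1e→b3/s1 VC-HIT; vc=[9]
#10 0x48→b9/s1 VC-HIT; vc=[3]
#11 0x1b→b3/s1 VC-HIT; vc=[9]
#12 0x1b→b3/s1 L1-HIT; vc=[9]
#13 0x1a→b3/s1 L1-HIT; vc=[9]
#14 0x4f→b9/s1 VC-HIT; vc=[3]

MISSES = 2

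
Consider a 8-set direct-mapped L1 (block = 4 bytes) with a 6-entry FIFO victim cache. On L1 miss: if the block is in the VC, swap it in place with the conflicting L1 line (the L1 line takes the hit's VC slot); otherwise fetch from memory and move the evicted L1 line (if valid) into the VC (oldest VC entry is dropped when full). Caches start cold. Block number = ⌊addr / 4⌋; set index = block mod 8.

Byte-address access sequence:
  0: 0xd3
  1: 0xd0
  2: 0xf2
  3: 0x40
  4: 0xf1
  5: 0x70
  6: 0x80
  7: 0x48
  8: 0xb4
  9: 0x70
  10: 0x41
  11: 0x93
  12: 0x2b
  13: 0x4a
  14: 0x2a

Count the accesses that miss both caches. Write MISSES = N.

MISSES = 9

  [0] addr=0xd3 blk=52 s=4: MISS | VC []
  [1] addr=0xd0 blk=52 s=4: L1-HIT | VC []
  [2] addr=0xf2 blk=60 s=4: MISS | VC [52]
  [3] addr=0x40 blk=16 s=0: MISS | VC [52]
  [4] addr=0xf1 blk=60 s=4: L1-HIT | VC [52]
  [5] addr=0x70 blk=28 s=4: MISS | VC [52, 60]
  [6] addr=0x80 blk=32 s=0: MISS | VC [52, 60, 16]
  [7] addr=0x48 blk=18 s=2: MISS | VC [52, 60, 16]
  [8] addr=0xb4 blk=45 s=5: MISS | VC [52, 60, 16]
  [9] addr=0x70 blk=28 s=4: L1-HIT | VC [52, 60, 16]
  [10] addr=0x41 blk=16 s=0: VC-HIT | VC [52, 60, 32]
  [11] addr=0x93 blk=36 s=4: MISS | VC [52, 60, 32, 28]
  [12] addr=0x2b blk=10 s=2: MISS | VC [52, 60, 32, 28, 18]
  [13] addr=0x4a blk=18 s=2: VC-HIT | VC [52, 60, 32, 28, 10]
  [14] addr=0x2a blk=10 s=2: VC-HIT | VC [52, 60, 32, 28, 18]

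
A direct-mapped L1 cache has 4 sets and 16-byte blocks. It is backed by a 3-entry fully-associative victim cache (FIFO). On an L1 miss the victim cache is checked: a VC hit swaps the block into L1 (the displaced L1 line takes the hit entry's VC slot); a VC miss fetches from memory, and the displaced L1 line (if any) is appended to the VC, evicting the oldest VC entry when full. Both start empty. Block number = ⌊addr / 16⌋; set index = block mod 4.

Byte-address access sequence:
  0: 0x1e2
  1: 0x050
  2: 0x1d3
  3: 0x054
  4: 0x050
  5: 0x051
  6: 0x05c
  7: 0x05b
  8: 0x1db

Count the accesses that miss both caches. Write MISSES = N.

  [0] addr=0x1e2 blk=30 s=2: MISS | VC []
  [1] addr=0x50 blk=5 s=1: MISS | VC []
  [2] addr=0x1d3 blk=29 s=1: MISS | VC [5]
  [3] addr=0x54 blk=5 s=1: VC-HIT | VC [29]
  [4] addr=0x50 blk=5 s=1: L1-HIT | VC [29]
  [5] addr=0x51 blk=5 s=1: L1-HIT | VC [29]
  [6] addr=0x5c blk=5 s=1: L1-HIT | VC [29]
  [7] addr=0x5b blk=5 s=1: L1-HIT | VC [29]
  [8] addr=0x1db blk=29 s=1: VC-HIT | VC [5]

MISSES = 3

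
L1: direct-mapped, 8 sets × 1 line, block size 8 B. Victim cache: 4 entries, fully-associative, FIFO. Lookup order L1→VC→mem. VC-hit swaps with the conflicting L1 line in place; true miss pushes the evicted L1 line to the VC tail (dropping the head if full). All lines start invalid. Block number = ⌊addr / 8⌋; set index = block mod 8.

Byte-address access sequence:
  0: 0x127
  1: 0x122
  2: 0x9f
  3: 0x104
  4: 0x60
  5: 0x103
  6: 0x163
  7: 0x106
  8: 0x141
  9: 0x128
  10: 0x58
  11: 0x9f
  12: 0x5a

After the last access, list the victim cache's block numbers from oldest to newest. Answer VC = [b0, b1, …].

VC = [36, 12, 32, 19]

  [0] addr=0x127 blk=36 s=4: MISS | VC []
  [1] addr=0x122 blk=36 s=4: L1-HIT | VC []
  [2] addr=0x9f blk=19 s=3: MISS | VC []
  [3] addr=0x104 blk=32 s=0: MISS | VC []
  [4] addr=0x60 blk=12 s=4: MISS | VC [36]
  [5] addr=0x103 blk=32 s=0: L1-HIT | VC [36]
  [6] addr=0x163 blk=44 s=4: MISS | VC [36, 12]
  [7] addr=0x106 blk=32 s=0: L1-HIT | VC [36, 12]
  [8] addr=0x141 blk=40 s=0: MISS | VC [36, 12, 32]
  [9] addr=0x128 blk=37 s=5: MISS | VC [36, 12, 32]
  [10] addr=0x58 blk=11 s=3: MISS | VC [36, 12, 32, 19]
  [11] addr=0x9f blk=19 s=3: VC-HIT | VC [36, 12, 32, 11]
  [12] addr=0x5a blk=11 s=3: VC-HIT | VC [36, 12, 32, 19]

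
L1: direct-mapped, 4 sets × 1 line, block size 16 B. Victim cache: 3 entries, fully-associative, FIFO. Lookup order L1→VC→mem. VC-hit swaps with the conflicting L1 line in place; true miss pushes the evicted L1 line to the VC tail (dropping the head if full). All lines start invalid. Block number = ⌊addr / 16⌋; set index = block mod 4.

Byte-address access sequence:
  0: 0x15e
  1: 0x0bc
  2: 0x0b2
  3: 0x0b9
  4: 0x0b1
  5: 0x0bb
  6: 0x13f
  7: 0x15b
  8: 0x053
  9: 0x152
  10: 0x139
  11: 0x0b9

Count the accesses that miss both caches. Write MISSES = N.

MISSES = 4

#0 0x15e→b21/s1 MISS; vc=[]
#1 0xbc→b11/s3 MISS; vc=[]
#2 0xb2→b11/s3 L1-HIT; vc=[]
#3 0xb9→b11/s3 L1-HIT; vc=[]
#4 0xb1→b11/s3 L1-HIT; vc=[]
#5 0xbb→b11/s3 L1-HIT; vc=[]
#6 0x13f→b19/s3 MISS; vc=[11]
#7 0x15b→b21/s1 L1-HIT; vc=[11]
#8 0x53→b5/s1 MISS; vc=[11,21]
#9 0x152→b21/s1 VC-HIT; vc=[11,5]
#10 0x139→b19/s3 L1-HIT; vc=[11,5]
#11 0xb9→b11/s3 VC-HIT; vc=[19,5]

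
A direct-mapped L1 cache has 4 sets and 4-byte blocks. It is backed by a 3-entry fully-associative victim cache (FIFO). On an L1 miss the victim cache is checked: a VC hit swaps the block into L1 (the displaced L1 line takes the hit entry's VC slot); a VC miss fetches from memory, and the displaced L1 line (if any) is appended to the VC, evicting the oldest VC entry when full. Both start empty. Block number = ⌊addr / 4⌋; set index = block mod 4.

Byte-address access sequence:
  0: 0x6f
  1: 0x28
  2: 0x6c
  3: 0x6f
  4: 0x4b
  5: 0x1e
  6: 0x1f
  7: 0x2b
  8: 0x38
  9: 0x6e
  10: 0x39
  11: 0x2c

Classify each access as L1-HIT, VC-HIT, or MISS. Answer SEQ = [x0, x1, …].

SEQ = [MISS, MISS, L1-HIT, L1-HIT, MISS, MISS, L1-HIT, VC-HIT, MISS, VC-HIT, L1-HIT, MISS]

#0 0x6f→b27/s3 MISS; vc=[]
#1 0x28→b10/s2 MISS; vc=[]
#2 0x6c→b27/s3 L1-HIT; vc=[]
#3 0x6f→b27/s3 L1-HIT; vc=[]
#4 0x4b→b18/s2 MISS; vc=[10]
#5 0x1e→b7/s3 MISS; vc=[10,27]
#6 0x1f→b7/s3 L1-HIT; vc=[10,27]
#7 0x2b→b10/s2 VC-HIT; vc=[18,27]
#8 0x38→b14/s2 MISS; vc=[18,27,10]
#9 0x6e→b27/s3 VC-HIT; vc=[18,7,10]
#10 0x39→b14/s2 L1-HIT; vc=[18,7,10]
#11 0x2c→b11/s3 MISS; vc=[7,10,27]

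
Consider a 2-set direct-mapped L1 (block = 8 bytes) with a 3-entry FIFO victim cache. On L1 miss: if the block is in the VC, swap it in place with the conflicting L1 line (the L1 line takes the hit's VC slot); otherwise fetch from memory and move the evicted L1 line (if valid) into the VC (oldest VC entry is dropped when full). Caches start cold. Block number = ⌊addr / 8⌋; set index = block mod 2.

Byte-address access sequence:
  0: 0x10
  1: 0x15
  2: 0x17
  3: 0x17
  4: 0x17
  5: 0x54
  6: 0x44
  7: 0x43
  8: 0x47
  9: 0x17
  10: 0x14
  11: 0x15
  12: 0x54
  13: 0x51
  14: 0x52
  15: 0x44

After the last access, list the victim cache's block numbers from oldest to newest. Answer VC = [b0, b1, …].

  [0] addr=0x10 blk=2 s=0: MISS | VC []
  [1] addr=0x15 blk=2 s=0: L1-HIT | VC []
  [2] addr=0x17 blk=2 s=0: L1-HIT | VC []
  [3] addr=0x17 blk=2 s=0: L1-HIT | VC []
  [4] addr=0x17 blk=2 s=0: L1-HIT | VC []
  [5] addr=0x54 blk=10 s=0: MISS | VC [2]
  [6] addr=0x44 blk=8 s=0: MISS | VC [2, 10]
  [7] addr=0x43 blk=8 s=0: L1-HIT | VC [2, 10]
  [8] addr=0x47 blk=8 s=0: L1-HIT | VC [2, 10]
  [9] addr=0x17 blk=2 s=0: VC-HIT | VC [8, 10]
  [10] addr=0x14 blk=2 s=0: L1-HIT | VC [8, 10]
  [11] addr=0x15 blk=2 s=0: L1-HIT | VC [8, 10]
  [12] addr=0x54 blk=10 s=0: VC-HIT | VC [8, 2]
  [13] addr=0x51 blk=10 s=0: L1-HIT | VC [8, 2]
  [14] addr=0x52 blk=10 s=0: L1-HIT | VC [8, 2]
  [15] addr=0x44 blk=8 s=0: VC-HIT | VC [10, 2]

VC = [10, 2]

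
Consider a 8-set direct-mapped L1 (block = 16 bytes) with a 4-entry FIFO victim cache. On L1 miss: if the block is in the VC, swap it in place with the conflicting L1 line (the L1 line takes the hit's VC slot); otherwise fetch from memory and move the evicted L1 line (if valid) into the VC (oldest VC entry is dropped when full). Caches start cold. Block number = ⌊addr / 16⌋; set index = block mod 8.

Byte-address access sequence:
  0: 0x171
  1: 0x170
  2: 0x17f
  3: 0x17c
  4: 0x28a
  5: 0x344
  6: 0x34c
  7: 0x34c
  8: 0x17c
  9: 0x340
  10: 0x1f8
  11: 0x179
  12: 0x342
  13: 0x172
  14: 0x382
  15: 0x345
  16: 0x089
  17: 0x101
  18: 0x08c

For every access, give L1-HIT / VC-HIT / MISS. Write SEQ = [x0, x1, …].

SEQ = [MISS, L1-HIT, L1-HIT, L1-HIT, MISS, MISS, L1-HIT, L1-HIT, L1-HIT, L1-HIT, MISS, VC-HIT, L1-HIT, L1-HIT, MISS, L1-HIT, MISS, MISS, VC-HIT]

0: 0x171 (blk 23, set 7) → MISS  vc=[]
1: 0x170 (blk 23, set 7) → L1-HIT  vc=[]
2: 0x17f (blk 23, set 7) → L1-HIT  vc=[]
3: 0x17c (blk 23, set 7) → L1-HIT  vc=[]
4: 0x28a (blk 40, set 0) → MISS  vc=[]
5: 0x344 (blk 52, set 4) → MISS  vc=[]
6: 0x34c (blk 52, set 4) → L1-HIT  vc=[]
7: 0x34c (blk 52, set 4) → L1-HIT  vc=[]
8: 0x17c (blk 23, set 7) → L1-HIT  vc=[]
9: 0x340 (blk 52, set 4) → L1-HIT  vc=[]
10: 0x1f8 (blk 31, set 7) → MISS  vc=[23]
11: 0x179 (blk 23, set 7) → VC-HIT  vc=[31]
12: 0x342 (blk 52, set 4) → L1-HIT  vc=[31]
13: 0x172 (blk 23, set 7) → L1-HIT  vc=[31]
14: 0x382 (blk 56, set 0) → MISS  vc=[31, 40]
15: 0x345 (blk 52, set 4) → L1-HIT  vc=[31, 40]
16: 0x89 (blk 8, set 0) → MISS  vc=[31, 40, 56]
17: 0x101 (blk 16, set 0) → MISS  vc=[31, 40, 56, 8]
18: 0x8c (blk 8, set 0) → VC-HIT  vc=[31, 40, 56, 16]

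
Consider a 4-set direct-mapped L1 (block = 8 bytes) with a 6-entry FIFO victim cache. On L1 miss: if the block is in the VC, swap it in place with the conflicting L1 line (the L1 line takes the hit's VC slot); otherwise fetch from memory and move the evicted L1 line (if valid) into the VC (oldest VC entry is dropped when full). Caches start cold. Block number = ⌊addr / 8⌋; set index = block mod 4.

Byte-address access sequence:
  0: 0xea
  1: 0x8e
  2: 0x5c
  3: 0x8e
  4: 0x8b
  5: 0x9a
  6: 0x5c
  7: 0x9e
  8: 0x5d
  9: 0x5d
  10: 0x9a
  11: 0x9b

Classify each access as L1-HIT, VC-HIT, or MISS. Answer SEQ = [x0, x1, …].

#0 0xea→b29/s1 MISS; vc=[]
#1 0x8e→b17/s1 MISS; vc=[29]
#2 0x5c→b11/s3 MISS; vc=[29]
#3 0x8e→b17/s1 L1-HIT; vc=[29]
#4 0x8b→b17/s1 L1-HIT; vc=[29]
#5 0x9a→b19/s3 MISS; vc=[29,11]
#6 0x5c→b11/s3 VC-HIT; vc=[29,19]
#7 0x9e→b19/s3 VC-HIT; vc=[29,11]
#8 0x5d→b11/s3 VC-HIT; vc=[29,19]
#9 0x5d→b11/s3 L1-HIT; vc=[29,19]
#10 0x9a→b19/s3 VC-HIT; vc=[29,11]
#11 0x9b→b19/s3 L1-HIT; vc=[29,11]

SEQ = [MISS, MISS, MISS, L1-HIT, L1-HIT, MISS, VC-HIT, VC-HIT, VC-HIT, L1-HIT, VC-HIT, L1-HIT]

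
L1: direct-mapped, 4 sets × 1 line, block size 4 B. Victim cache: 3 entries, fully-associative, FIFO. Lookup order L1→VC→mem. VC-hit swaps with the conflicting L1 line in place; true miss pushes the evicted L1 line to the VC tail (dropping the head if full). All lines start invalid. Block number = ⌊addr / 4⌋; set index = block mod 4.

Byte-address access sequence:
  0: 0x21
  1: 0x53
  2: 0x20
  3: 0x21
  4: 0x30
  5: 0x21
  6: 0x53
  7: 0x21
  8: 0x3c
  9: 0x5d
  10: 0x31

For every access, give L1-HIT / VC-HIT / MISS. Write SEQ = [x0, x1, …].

SEQ = [MISS, MISS, VC-HIT, L1-HIT, MISS, VC-HIT, VC-HIT, VC-HIT, MISS, MISS, VC-HIT]

  [0] addr=0x21 blk=8 s=0: MISS | VC []
  [1] addr=0x53 blk=20 s=0: MISS | VC [8]
  [2] addr=0x20 blk=8 s=0: VC-HIT | VC [20]
  [3] addr=0x21 blk=8 s=0: L1-HIT | VC [20]
  [4] addr=0x30 blk=12 s=0: MISS | VC [20, 8]
  [5] addr=0x21 blk=8 s=0: VC-HIT | VC [20, 12]
  [6] addr=0x53 blk=20 s=0: VC-HIT | VC [8, 12]
  [7] addr=0x21 blk=8 s=0: VC-HIT | VC [20, 12]
  [8] addr=0x3c blk=15 s=3: MISS | VC [20, 12]
  [9] addr=0x5d blk=23 s=3: MISS | VC [20, 12, 15]
  [10] addr=0x31 blk=12 s=0: VC-HIT | VC [20, 8, 15]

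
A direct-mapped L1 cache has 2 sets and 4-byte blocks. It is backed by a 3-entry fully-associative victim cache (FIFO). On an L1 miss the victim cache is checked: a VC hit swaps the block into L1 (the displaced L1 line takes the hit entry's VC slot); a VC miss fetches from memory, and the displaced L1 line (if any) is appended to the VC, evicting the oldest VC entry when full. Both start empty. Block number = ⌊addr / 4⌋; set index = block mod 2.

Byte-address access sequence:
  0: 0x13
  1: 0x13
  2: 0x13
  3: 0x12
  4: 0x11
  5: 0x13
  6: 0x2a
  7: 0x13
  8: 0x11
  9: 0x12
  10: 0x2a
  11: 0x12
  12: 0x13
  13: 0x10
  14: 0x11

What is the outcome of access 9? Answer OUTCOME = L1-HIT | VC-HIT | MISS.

OUTCOME = L1-HIT

#0 0x13→b4/s0 MISS; vc=[]
#1 0x13→b4/s0 L1-HIT; vc=[]
#2 0x13→b4/s0 L1-HIT; vc=[]
#3 0x12→b4/s0 L1-HIT; vc=[]
#4 0x11→b4/s0 L1-HIT; vc=[]
#5 0x13→b4/s0 L1-HIT; vc=[]
#6 0x2a→b10/s0 MISS; vc=[4]
#7 0x13→b4/s0 VC-HIT; vc=[10]
#8 0x11→b4/s0 L1-HIT; vc=[10]
#9 0x12→b4/s0 L1-HIT; vc=[10]
#10 0x2a→b10/s0 VC-HIT; vc=[4]
#11 0x12→b4/s0 VC-HIT; vc=[10]
#12 0x13→b4/s0 L1-HIT; vc=[10]
#13 0x10→b4/s0 L1-HIT; vc=[10]
#14 0x11→b4/s0 L1-HIT; vc=[10]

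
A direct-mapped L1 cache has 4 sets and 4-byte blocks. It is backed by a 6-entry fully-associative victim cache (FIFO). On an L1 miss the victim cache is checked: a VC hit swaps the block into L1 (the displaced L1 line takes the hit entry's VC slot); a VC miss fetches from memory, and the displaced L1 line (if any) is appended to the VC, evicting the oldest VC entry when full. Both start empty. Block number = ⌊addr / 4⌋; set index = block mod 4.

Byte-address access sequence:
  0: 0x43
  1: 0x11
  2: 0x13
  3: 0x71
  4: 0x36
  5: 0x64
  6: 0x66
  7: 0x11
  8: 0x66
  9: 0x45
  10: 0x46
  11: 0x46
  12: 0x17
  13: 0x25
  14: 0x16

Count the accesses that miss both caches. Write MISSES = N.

#0 0x43→b16/s0 MISS; vc=[]
#1 0x11→b4/s0 MISS; vc=[16]
#2 0x13→b4/s0 L1-HIT; vc=[16]
#3 0x71→b28/s0 MISS; vc=[16,4]
#4 0x36→b13/s1 MISS; vc=[16,4]
#5 0x64→b25/s1 MISS; vc=[16,4,13]
#6 0x66→b25/s1 L1-HIT; vc=[16,4,13]
#7 0x11→b4/s0 VC-HIT; vc=[16,28,13]
#8 0x66→b25/s1 L1-HIT; vc=[16,28,13]
#9 0x45→b17/s1 MISS; vc=[16,28,13,25]
#10 0x46→b17/s1 L1-HIT; vc=[16,28,13,25]
#11 0x46→b17/s1 L1-HIT; vc=[16,28,13,25]
#12 0x17→b5/s1 MISS; vc=[16,28,13,25,17]
#13 0x25→b9/s1 MISS; vc=[16,28,13,25,17,5]
#14 0x16→b5/s1 VC-HIT; vc=[16,28,13,25,17,9]

MISSES = 8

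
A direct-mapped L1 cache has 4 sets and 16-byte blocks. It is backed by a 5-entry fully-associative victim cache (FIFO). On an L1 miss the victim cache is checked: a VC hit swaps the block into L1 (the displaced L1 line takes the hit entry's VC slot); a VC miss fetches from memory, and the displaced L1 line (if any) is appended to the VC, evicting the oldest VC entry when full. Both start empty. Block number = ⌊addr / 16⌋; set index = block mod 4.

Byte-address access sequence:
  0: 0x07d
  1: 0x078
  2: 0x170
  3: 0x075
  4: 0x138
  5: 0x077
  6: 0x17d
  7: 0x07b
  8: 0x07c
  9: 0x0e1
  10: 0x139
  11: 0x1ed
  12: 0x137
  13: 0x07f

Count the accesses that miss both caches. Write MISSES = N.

#0 0x7d→b7/s3 MISS; vc=[]
#1 0x78→b7/s3 L1-HIT; vc=[]
#2 0x170→b23/s3 MISS; vc=[7]
#3 0x75→b7/s3 VC-HIT; vc=[23]
#4 0x138→b19/s3 MISS; vc=[23,7]
#5 0x77→b7/s3 VC-HIT; vc=[23,19]
#6 0x17d→b23/s3 VC-HIT; vc=[7,19]
#7 0x7b→b7/s3 VC-HIT; vc=[23,19]
#8 0x7c→b7/s3 L1-HIT; vc=[23,19]
#9 0xe1→b14/s2 MISS; vc=[23,19]
#10 0x139→b19/s3 VC-HIT; vc=[23,7]
#11 0x1ed→b30/s2 MISS; vc=[23,7,14]
#12 0x137→b19/s3 L1-HIT; vc=[23,7,14]
#13 0x7f→b7/s3 VC-HIT; vc=[23,19,14]

MISSES = 5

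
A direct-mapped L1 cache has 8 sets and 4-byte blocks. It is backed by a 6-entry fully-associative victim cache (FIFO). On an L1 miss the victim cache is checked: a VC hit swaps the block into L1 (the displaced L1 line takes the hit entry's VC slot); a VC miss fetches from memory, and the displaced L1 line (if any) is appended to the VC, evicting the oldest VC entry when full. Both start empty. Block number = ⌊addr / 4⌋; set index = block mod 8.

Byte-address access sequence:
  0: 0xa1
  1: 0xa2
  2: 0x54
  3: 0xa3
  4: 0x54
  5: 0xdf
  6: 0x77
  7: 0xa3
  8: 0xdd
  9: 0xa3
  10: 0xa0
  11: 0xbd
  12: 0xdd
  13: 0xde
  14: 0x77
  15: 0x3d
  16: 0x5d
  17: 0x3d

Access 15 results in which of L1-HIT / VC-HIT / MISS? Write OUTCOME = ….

  [0] addr=0xa1 blk=40 s=0: MISS | VC []
  [1] addr=0xa2 blk=40 s=0: L1-HIT | VC []
  [2] addr=0x54 blk=21 s=5: MISS | VC []
  [3] addr=0xa3 blk=40 s=0: L1-HIT | VC []
  [4] addr=0x54 blk=21 s=5: L1-HIT | VC []
  [5] addr=0xdf blk=55 s=7: MISS | VC []
  [6] addr=0x77 blk=29 s=5: MISS | VC [21]
  [7] addr=0xa3 blk=40 s=0: L1-HIT | VC [21]
  [8] addr=0xdd blk=55 s=7: L1-HIT | VC [21]
  [9] addr=0xa3 blk=40 s=0: L1-HIT | VC [21]
  [10] addr=0xa0 blk=40 s=0: L1-HIT | VC [21]
  [11] addr=0xbd blk=47 s=7: MISS | VC [21, 55]
  [12] addr=0xdd blk=55 s=7: VC-HIT | VC [21, 47]
  [13] addr=0xde blk=55 s=7: L1-HIT | VC [21, 47]
  [14] addr=0x77 blk=29 s=5: L1-HIT | VC [21, 47]
  [15] addr=0x3d blk=15 s=7: MISS | VC [21, 47, 55]
  [16] addr=0x5d blk=23 s=7: MISS | VC [21, 47, 55, 15]
  [17] addr=0x3d blk=15 s=7: VC-HIT | VC [21, 47, 55, 23]

OUTCOME = MISS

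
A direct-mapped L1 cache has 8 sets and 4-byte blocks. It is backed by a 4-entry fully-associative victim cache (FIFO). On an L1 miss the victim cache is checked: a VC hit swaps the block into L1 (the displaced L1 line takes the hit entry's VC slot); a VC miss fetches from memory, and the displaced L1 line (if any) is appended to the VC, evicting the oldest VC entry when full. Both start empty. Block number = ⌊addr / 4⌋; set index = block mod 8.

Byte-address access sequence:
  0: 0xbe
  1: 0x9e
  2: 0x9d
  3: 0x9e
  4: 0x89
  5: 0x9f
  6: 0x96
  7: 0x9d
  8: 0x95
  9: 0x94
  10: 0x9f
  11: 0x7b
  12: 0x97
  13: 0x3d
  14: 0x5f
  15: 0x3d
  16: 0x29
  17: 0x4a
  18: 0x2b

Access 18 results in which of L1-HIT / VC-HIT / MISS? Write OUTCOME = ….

#0 0xbe→b47/s7 MISS; vc=[]
#1 0x9e→b39/s7 MISS; vc=[47]
#2 0x9d→b39/s7 L1-HIT; vc=[47]
#3 0x9e→b39/s7 L1-HIT; vc=[47]
#4 0x89→b34/s2 MISS; vc=[47]
#5 0x9f→b39/s7 L1-HIT; vc=[47]
#6 0x96→b37/s5 MISS; vc=[47]
#7 0x9d→b39/s7 L1-HIT; vc=[47]
#8 0x95→b37/s5 L1-HIT; vc=[47]
#9 0x94→b37/s5 L1-HIT; vc=[47]
#10 0x9f→b39/s7 L1-HIT; vc=[47]
#11 0x7b→b30/s6 MISS; vc=[47]
#12 0x97→b37/s5 L1-HIT; vc=[47]
#13 0x3d→b15/s7 MISS; vc=[47,39]
#14 0x5f→b23/s7 MISS; vc=[47,39,15]
#15 0x3d→b15/s7 VC-HIT; vc=[47,39,23]
#16 0x29→b10/s2 MISS; vc=[47,39,23,34]
#17 0x4a→b18/s2 MISS; vc=[39,23,34,10]
#18 0x2b→b10/s2 VC-HIT; vc=[39,23,34,18]

OUTCOME = VC-HIT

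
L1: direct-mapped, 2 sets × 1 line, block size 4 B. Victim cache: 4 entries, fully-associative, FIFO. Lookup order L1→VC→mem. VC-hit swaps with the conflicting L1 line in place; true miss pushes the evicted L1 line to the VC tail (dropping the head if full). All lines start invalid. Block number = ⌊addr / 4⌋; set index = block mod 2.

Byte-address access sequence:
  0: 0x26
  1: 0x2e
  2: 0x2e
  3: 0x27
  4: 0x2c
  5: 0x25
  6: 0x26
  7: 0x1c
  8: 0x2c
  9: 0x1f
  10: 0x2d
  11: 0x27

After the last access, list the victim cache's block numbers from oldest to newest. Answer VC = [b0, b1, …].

VC = [7, 11]

0: 0x26 (blk 9, set 1) → MISS  vc=[]
1: 0x2e (blk 11, set 1) → MISS  vc=[9]
2: 0x2e (blk 11, set 1) → L1-HIT  vc=[9]
3: 0x27 (blk 9, set 1) → VC-HIT  vc=[11]
4: 0x2c (blk 11, set 1) → VC-HIT  vc=[9]
5: 0x25 (blk 9, set 1) → VC-HIT  vc=[11]
6: 0x26 (blk 9, set 1) → L1-HIT  vc=[11]
7: 0x1c (blk 7, set 1) → MISS  vc=[11, 9]
8: 0x2c (blk 11, set 1) → VC-HIT  vc=[7, 9]
9: 0x1f (blk 7, set 1) → VC-HIT  vc=[11, 9]
10: 0x2d (blk 11, set 1) → VC-HIT  vc=[7, 9]
11: 0x27 (blk 9, set 1) → VC-HIT  vc=[7, 11]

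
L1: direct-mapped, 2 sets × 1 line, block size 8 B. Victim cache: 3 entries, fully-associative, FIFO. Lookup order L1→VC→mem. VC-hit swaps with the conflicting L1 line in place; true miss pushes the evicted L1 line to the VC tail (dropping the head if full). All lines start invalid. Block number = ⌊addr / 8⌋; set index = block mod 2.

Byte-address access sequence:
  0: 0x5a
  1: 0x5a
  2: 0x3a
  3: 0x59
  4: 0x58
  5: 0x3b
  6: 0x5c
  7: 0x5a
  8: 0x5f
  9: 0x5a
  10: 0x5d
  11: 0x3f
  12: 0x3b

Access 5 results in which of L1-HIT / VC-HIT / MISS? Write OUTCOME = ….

OUTCOME = VC-HIT

  [0] addr=0x5a blk=11 s=1: MISS | VC []
  [1] addr=0x5a blk=11 s=1: L1-HIT | VC []
  [2] addr=0x3a blk=7 s=1: MISS | VC [11]
  [3] addr=0x59 blk=11 s=1: VC-HIT | VC [7]
  [4] addr=0x58 blk=11 s=1: L1-HIT | VC [7]
  [5] addr=0x3b blk=7 s=1: VC-HIT | VC [11]
  [6] addr=0x5c blk=11 s=1: VC-HIT | VC [7]
  [7] addr=0x5a blk=11 s=1: L1-HIT | VC [7]
  [8] addr=0x5f blk=11 s=1: L1-HIT | VC [7]
  [9] addr=0x5a blk=11 s=1: L1-HIT | VC [7]
  [10] addr=0x5d blk=11 s=1: L1-HIT | VC [7]
  [11] addr=0x3f blk=7 s=1: VC-HIT | VC [11]
  [12] addr=0x3b blk=7 s=1: L1-HIT | VC [11]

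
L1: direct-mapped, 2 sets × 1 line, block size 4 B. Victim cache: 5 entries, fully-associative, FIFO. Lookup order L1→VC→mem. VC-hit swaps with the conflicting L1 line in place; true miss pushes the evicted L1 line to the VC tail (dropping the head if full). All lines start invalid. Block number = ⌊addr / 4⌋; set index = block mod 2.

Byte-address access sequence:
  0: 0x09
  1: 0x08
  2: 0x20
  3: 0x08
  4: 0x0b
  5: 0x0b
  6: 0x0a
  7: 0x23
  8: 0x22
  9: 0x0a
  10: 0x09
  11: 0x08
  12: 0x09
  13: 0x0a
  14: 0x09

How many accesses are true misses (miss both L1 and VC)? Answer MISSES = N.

MISSES = 2

  [0] addr=0x9 blk=2 s=0: MISS | VC []
  [1] addr=0x8 blk=2 s=0: L1-HIT | VC []
  [2] addr=0x20 blk=8 s=0: MISS | VC [2]
  [3] addr=0x8 blk=2 s=0: VC-HIT | VC [8]
  [4] addr=0xb blk=2 s=0: L1-HIT | VC [8]
  [5] addr=0xb blk=2 s=0: L1-HIT | VC [8]
  [6] addr=0xa blk=2 s=0: L1-HIT | VC [8]
  [7] addr=0x23 blk=8 s=0: VC-HIT | VC [2]
  [8] addr=0x22 blk=8 s=0: L1-HIT | VC [2]
  [9] addr=0xa blk=2 s=0: VC-HIT | VC [8]
  [10] addr=0x9 blk=2 s=0: L1-HIT | VC [8]
  [11] addr=0x8 blk=2 s=0: L1-HIT | VC [8]
  [12] addr=0x9 blk=2 s=0: L1-HIT | VC [8]
  [13] addr=0xa blk=2 s=0: L1-HIT | VC [8]
  [14] addr=0x9 blk=2 s=0: L1-HIT | VC [8]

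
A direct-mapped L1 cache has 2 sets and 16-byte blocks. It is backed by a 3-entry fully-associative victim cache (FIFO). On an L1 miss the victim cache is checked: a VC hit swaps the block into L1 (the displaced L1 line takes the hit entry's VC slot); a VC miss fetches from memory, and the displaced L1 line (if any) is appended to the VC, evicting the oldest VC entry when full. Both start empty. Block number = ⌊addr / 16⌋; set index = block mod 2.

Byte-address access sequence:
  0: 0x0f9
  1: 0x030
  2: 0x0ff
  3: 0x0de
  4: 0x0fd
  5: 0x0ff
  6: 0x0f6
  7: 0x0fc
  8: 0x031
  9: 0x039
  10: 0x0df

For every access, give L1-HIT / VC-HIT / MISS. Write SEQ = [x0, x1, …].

0: 0xf9 (blk 15, set 1) → MISS  vc=[]
1: 0x30 (blk 3, set 1) → MISS  vc=[15]
2: 0xff (blk 15, set 1) → VC-HIT  vc=[3]
3: 0xde (blk 13, set 1) → MISS  vc=[3, 15]
4: 0xfd (blk 15, set 1) → VC-HIT  vc=[3, 13]
5: 0xff (blk 15, set 1) → L1-HIT  vc=[3, 13]
6: 0xf6 (blk 15, set 1) → L1-HIT  vc=[3, 13]
7: 0xfc (blk 15, set 1) → L1-HIT  vc=[3, 13]
8: 0x31 (blk 3, set 1) → VC-HIT  vc=[15, 13]
9: 0x39 (blk 3, set 1) → L1-HIT  vc=[15, 13]
10: 0xdf (blk 13, set 1) → VC-HIT  vc=[15, 3]

SEQ = [MISS, MISS, VC-HIT, MISS, VC-HIT, L1-HIT, L1-HIT, L1-HIT, VC-HIT, L1-HIT, VC-HIT]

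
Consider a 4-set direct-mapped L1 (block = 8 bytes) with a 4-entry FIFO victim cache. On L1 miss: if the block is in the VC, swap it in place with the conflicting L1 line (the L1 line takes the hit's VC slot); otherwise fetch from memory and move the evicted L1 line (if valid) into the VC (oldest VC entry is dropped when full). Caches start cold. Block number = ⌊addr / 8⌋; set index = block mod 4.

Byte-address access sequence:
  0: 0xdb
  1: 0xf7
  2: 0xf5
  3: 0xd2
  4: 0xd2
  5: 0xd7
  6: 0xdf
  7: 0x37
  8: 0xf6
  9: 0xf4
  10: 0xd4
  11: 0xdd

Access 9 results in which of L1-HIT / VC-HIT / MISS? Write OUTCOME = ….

OUTCOME = L1-HIT

#0 0xdb→b27/s3 MISS; vc=[]
#1 0xf7→b30/s2 MISS; vc=[]
#2 0xf5→b30/s2 L1-HIT; vc=[]
#3 0xd2→b26/s2 MISS; vc=[30]
#4 0xd2→b26/s2 L1-HIT; vc=[30]
#5 0xd7→b26/s2 L1-HIT; vc=[30]
#6 0xdf→b27/s3 L1-HIT; vc=[30]
#7 0x37→b6/s2 MISS; vc=[30,26]
#8 0xf6→b30/s2 VC-HIT; vc=[6,26]
#9 0xf4→b30/s2 L1-HIT; vc=[6,26]
#10 0xd4→b26/s2 VC-HIT; vc=[6,30]
#11 0xdd→b27/s3 L1-HIT; vc=[6,30]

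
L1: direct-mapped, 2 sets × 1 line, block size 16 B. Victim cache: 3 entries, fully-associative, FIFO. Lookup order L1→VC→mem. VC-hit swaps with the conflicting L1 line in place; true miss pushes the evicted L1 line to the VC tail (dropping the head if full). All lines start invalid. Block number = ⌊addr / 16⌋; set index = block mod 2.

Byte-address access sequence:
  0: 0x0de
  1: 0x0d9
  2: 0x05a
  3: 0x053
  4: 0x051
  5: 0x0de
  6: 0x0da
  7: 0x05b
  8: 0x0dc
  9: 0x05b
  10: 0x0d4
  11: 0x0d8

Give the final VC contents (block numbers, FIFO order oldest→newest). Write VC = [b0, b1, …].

VC = [5]

  [0] addr=0xde blk=13 s=1: MISS | VC []
  [1] addr=0xd9 blk=13 s=1: L1-HIT | VC []
  [2] addr=0x5a blk=5 s=1: MISS | VC [13]
  [3] addr=0x53 blk=5 s=1: L1-HIT | VC [13]
  [4] addr=0x51 blk=5 s=1: L1-HIT | VC [13]
  [5] addr=0xde blk=13 s=1: VC-HIT | VC [5]
  [6] addr=0xda blk=13 s=1: L1-HIT | VC [5]
  [7] addr=0x5b blk=5 s=1: VC-HIT | VC [13]
  [8] addr=0xdc blk=13 s=1: VC-HIT | VC [5]
  [9] addr=0x5b blk=5 s=1: VC-HIT | VC [13]
  [10] addr=0xd4 blk=13 s=1: VC-HIT | VC [5]
  [11] addr=0xd8 blk=13 s=1: L1-HIT | VC [5]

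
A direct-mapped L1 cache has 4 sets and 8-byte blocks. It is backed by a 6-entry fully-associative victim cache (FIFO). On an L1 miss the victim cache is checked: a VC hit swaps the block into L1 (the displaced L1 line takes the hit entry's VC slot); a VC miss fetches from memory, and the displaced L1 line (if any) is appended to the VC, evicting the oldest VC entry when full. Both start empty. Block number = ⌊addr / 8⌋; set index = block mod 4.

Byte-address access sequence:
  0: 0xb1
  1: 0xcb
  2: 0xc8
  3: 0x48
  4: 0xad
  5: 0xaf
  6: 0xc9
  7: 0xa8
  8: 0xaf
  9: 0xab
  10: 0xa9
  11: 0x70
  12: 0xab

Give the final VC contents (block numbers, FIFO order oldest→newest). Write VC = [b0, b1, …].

#0 0xb1→b22/s2 MISS; vc=[]
#1 0xcb→b25/s1 MISS; vc=[]
#2 0xc8→b25/s1 L1-HIT; vc=[]
#3 0x48→b9/s1 MISS; vc=[25]
#4 0xad→b21/s1 MISS; vc=[25,9]
#5 0xaf→b21/s1 L1-HIT; vc=[25,9]
#6 0xc9→b25/s1 VC-HIT; vc=[21,9]
#7 0xa8→b21/s1 VC-HIT; vc=[25,9]
#8 0xaf→b21/s1 L1-HIT; vc=[25,9]
#9 0xab→b21/s1 L1-HIT; vc=[25,9]
#10 0xa9→b21/s1 L1-HIT; vc=[25,9]
#11 0x70→b14/s2 MISS; vc=[25,9,22]
#12 0xab→b21/s1 L1-HIT; vc=[25,9,22]

VC = [25, 9, 22]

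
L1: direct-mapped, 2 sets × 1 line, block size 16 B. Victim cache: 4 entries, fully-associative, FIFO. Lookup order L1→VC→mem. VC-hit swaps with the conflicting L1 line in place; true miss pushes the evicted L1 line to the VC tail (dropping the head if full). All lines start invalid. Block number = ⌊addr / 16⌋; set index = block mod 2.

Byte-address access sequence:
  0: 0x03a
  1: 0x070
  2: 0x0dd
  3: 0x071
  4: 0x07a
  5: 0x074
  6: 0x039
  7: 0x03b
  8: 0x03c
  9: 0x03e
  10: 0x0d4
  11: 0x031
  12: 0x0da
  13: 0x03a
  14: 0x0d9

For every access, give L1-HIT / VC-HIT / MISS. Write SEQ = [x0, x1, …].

SEQ = [MISS, MISS, MISS, VC-HIT, L1-HIT, L1-HIT, VC-HIT, L1-HIT, L1-HIT, L1-HIT, VC-HIT, VC-HIT, VC-HIT, VC-HIT, VC-HIT]

#0 0x3a→b3/s1 MISS; vc=[]
#1 0x70→b7/s1 MISS; vc=[3]
#2 0xdd→b13/s1 MISS; vc=[3,7]
#3 0x71→b7/s1 VC-HIT; vc=[3,13]
#4 0x7a→b7/s1 L1-HIT; vc=[3,13]
#5 0x74→b7/s1 L1-HIT; vc=[3,13]
#6 0x39→b3/s1 VC-HIT; vc=[7,13]
#7 0x3b→b3/s1 L1-HIT; vc=[7,13]
#8 0x3c→b3/s1 L1-HIT; vc=[7,13]
#9 0x3e→b3/s1 L1-HIT; vc=[7,13]
#10 0xd4→b13/s1 VC-HIT; vc=[7,3]
#11 0x31→b3/s1 VC-HIT; vc=[7,13]
#12 0xda→b13/s1 VC-HIT; vc=[7,3]
#13 0x3a→b3/s1 VC-HIT; vc=[7,13]
#14 0xd9→b13/s1 VC-HIT; vc=[7,3]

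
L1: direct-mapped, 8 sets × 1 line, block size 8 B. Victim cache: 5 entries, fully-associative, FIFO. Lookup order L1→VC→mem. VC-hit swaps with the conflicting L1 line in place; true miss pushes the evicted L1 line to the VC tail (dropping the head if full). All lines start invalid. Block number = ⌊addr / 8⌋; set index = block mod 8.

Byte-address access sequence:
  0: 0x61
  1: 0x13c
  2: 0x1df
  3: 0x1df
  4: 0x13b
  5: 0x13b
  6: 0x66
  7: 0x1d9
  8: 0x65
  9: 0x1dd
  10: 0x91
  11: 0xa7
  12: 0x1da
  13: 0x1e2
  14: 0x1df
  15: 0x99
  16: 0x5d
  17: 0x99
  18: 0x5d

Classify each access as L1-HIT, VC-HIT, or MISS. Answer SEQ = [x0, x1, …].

SEQ = [MISS, MISS, MISS, L1-HIT, L1-HIT, L1-HIT, L1-HIT, L1-HIT, L1-HIT, L1-HIT, MISS, MISS, L1-HIT, MISS, L1-HIT, MISS, MISS, VC-HIT, VC-HIT]

#0 0x61→b12/s4 MISS; vc=[]
#1 0x13c→b39/s7 MISS; vc=[]
#2 0x1df→b59/s3 MISS; vc=[]
#3 0x1df→b59/s3 L1-HIT; vc=[]
#4 0x13b→b39/s7 L1-HIT; vc=[]
#5 0x13b→b39/s7 L1-HIT; vc=[]
#6 0x66→b12/s4 L1-HIT; vc=[]
#7 0x1d9→b59/s3 L1-HIT; vc=[]
#8 0x65→b12/s4 L1-HIT; vc=[]
#9 0x1dd→b59/s3 L1-HIT; vc=[]
#10 0x91→b18/s2 MISS; vc=[]
#11 0xa7→b20/s4 MISS; vc=[12]
#12 0x1da→b59/s3 L1-HIT; vc=[12]
#13 0x1e2→b60/s4 MISS; vc=[12,20]
#14 0x1df→b59/s3 L1-HIT; vc=[12,20]
#15 0x99→b19/s3 MISS; vc=[12,20,59]
#16 0x5d→b11/s3 MISS; vc=[12,20,59,19]
#17 0x99→b19/s3 VC-HIT; vc=[12,20,59,11]
#18 0x5d→b11/s3 VC-HIT; vc=[12,20,59,19]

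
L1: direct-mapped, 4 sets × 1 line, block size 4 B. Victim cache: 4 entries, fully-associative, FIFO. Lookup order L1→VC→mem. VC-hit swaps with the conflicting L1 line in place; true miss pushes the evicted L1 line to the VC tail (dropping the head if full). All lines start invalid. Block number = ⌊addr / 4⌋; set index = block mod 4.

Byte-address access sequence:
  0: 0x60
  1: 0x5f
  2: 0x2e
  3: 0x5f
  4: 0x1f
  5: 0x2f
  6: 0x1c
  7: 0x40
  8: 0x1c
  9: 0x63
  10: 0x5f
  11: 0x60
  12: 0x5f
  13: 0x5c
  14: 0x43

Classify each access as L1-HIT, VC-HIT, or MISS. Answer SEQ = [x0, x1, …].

SEQ = [MISS, MISS, MISS, VC-HIT, MISS, VC-HIT, VC-HIT, MISS, L1-HIT, VC-HIT, VC-HIT, L1-HIT, L1-HIT, L1-HIT, VC-HIT]

0: 0x60 (blk 24, set 0) → MISS  vc=[]
1: 0x5f (blk 23, set 3) → MISS  vc=[]
2: 0x2e (blk 11, set 3) → MISS  vc=[23]
3: 0x5f (blk 23, set 3) → VC-HIT  vc=[11]
4: 0x1f (blk 7, set 3) → MISS  vc=[11, 23]
5: 0x2f (blk 11, set 3) → VC-HIT  vc=[7, 23]
6: 0x1c (blk 7, set 3) → VC-HIT  vc=[11, 23]
7: 0x40 (blk 16, set 0) → MISS  vc=[11, 23, 24]
8: 0x1c (blk 7, set 3) → L1-HIT  vc=[11, 23, 24]
9: 0x63 (blk 24, set 0) → VC-HIT  vc=[11, 23, 16]
10: 0x5f (blk 23, set 3) → VC-HIT  vc=[11, 7, 16]
11: 0x60 (blk 24, set 0) → L1-HIT  vc=[11, 7, 16]
12: 0x5f (blk 23, set 3) → L1-HIT  vc=[11, 7, 16]
13: 0x5c (blk 23, set 3) → L1-HIT  vc=[11, 7, 16]
14: 0x43 (blk 16, set 0) → VC-HIT  vc=[11, 7, 24]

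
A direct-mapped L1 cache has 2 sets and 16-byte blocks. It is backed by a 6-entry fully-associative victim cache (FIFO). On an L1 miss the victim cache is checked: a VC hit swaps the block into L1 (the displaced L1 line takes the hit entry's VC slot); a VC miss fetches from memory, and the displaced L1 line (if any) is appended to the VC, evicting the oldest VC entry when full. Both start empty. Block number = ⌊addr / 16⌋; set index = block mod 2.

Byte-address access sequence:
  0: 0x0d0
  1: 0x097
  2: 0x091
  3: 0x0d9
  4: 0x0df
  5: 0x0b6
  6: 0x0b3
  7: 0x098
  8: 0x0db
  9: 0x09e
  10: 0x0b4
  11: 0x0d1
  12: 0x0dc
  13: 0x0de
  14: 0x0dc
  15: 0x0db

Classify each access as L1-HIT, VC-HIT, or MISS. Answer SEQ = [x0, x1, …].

SEQ = [MISS, MISS, L1-HIT, VC-HIT, L1-HIT, MISS, L1-HIT, VC-HIT, VC-HIT, VC-HIT, VC-HIT, VC-HIT, L1-HIT, L1-HIT, L1-HIT, L1-HIT]

#0 0xd0→b13/s1 MISS; vc=[]
#1 0x97→b9/s1 MISS; vc=[13]
#2 0x91→b9/s1 L1-HIT; vc=[13]
#3 0xd9→b13/s1 VC-HIT; vc=[9]
#4 0xdf→b13/s1 L1-HIT; vc=[9]
#5 0xb6→b11/s1 MISS; vc=[9,13]
#6 0xb3→b11/s1 L1-HIT; vc=[9,13]
#7 0x98→b9/s1 VC-HIT; vc=[11,13]
#8 0xdb→b13/s1 VC-HIT; vc=[11,9]
#9 0x9e→b9/s1 VC-HIT; vc=[11,13]
#10 0xb4→b11/s1 VC-HIT; vc=[9,13]
#11 0xd1→b13/s1 VC-HIT; vc=[9,11]
#12 0xdc→b13/s1 L1-HIT; vc=[9,11]
#13 0xde→b13/s1 L1-HIT; vc=[9,11]
#14 0xdc→b13/s1 L1-HIT; vc=[9,11]
#15 0xdb→b13/s1 L1-HIT; vc=[9,11]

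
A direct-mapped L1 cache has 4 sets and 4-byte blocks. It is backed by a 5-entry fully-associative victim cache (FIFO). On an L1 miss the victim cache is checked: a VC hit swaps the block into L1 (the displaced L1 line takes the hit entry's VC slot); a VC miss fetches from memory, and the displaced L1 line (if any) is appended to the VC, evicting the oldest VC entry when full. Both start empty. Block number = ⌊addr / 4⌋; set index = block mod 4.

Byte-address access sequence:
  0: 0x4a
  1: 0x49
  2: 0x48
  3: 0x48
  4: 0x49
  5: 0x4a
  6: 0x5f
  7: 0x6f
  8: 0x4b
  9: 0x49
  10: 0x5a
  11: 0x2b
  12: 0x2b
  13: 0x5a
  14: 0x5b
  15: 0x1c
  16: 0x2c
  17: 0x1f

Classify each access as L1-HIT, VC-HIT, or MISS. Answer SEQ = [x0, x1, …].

SEQ = [MISS, L1-HIT, L1-HIT, L1-HIT, L1-HIT, L1-HIT, MISS, MISS, L1-HIT, L1-HIT, MISS, MISS, L1-HIT, VC-HIT, L1-HIT, MISS, MISS, VC-HIT]

#0 0x4a→b18/s2 MISS; vc=[]
#1 0x49→b18/s2 L1-HIT; vc=[]
#2 0x48→b18/s2 L1-HIT; vc=[]
#3 0x48→b18/s2 L1-HIT; vc=[]
#4 0x49→b18/s2 L1-HIT; vc=[]
#5 0x4a→b18/s2 L1-HIT; vc=[]
#6 0x5f→b23/s3 MISS; vc=[]
#7 0x6f→b27/s3 MISS; vc=[23]
#8 0x4b→b18/s2 L1-HIT; vc=[23]
#9 0x49→b18/s2 L1-HIT; vc=[23]
#10 0x5a→b22/s2 MISS; vc=[23,18]
#11 0x2b→b10/s2 MISS; vc=[23,18,22]
#12 0x2b→b10/s2 L1-HIT; vc=[23,18,22]
#13 0x5a→b22/s2 VC-HIT; vc=[23,18,10]
#14 0x5b→b22/s2 L1-HIT; vc=[23,18,10]
#15 0x1c→b7/s3 MISS; vc=[23,18,10,27]
#16 0x2c→b11/s3 MISS; vc=[23,18,10,27,7]
#17 0x1f→b7/s3 VC-HIT; vc=[23,18,10,27,11]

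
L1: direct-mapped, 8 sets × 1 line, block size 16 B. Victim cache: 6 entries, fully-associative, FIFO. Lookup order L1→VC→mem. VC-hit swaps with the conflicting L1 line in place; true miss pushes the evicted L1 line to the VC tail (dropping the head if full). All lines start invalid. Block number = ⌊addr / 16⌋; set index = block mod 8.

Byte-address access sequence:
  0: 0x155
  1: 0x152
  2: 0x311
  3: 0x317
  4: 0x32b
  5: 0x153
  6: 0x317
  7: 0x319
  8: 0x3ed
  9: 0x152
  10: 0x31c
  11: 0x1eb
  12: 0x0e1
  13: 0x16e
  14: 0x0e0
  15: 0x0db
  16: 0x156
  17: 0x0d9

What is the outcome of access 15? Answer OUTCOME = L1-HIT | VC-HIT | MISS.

OUTCOME = MISS

0: 0x155 (blk 21, set 5) → MISS  vc=[]
1: 0x152 (blk 21, set 5) → L1-HIT  vc=[]
2: 0x311 (blk 49, set 1) → MISS  vc=[]
3: 0x317 (blk 49, set 1) → L1-HIT  vc=[]
4: 0x32b (blk 50, set 2) → MISS  vc=[]
5: 0x153 (blk 21, set 5) → L1-HIT  vc=[]
6: 0x317 (blk 49, set 1) → L1-HIT  vc=[]
7: 0x319 (blk 49, set 1) → L1-HIT  vc=[]
8: 0x3ed (blk 62, set 6) → MISS  vc=[]
9: 0x152 (blk 21, set 5) → L1-HIT  vc=[]
10: 0x31c (blk 49, set 1) → L1-HIT  vc=[]
11: 0x1eb (blk 30, set 6) → MISS  vc=[62]
12: 0xe1 (blk 14, set 6) → MISS  vc=[62, 30]
13: 0x16e (blk 22, set 6) → MISS  vc=[62, 30, 14]
14: 0xe0 (blk 14, set 6) → VC-HIT  vc=[62, 30, 22]
15: 0xdb (blk 13, set 5) → MISS  vc=[62, 30, 22, 21]
16: 0x156 (blk 21, set 5) → VC-HIT  vc=[62, 30, 22, 13]
17: 0xd9 (blk 13, set 5) → VC-HIT  vc=[62, 30, 22, 21]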